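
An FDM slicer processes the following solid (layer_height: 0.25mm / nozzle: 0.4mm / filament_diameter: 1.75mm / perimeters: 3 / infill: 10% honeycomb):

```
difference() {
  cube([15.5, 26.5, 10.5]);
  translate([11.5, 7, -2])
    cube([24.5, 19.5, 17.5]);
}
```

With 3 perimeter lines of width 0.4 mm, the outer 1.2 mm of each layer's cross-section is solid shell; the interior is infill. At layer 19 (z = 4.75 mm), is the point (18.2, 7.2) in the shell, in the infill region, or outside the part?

outside

At z = 4.75 mm: the 15.5×26.5 cube contributes its full rectangle; the 24.5×19.5 cube at (11.5, 7) contributes its full rectangle; Taking the first minus the rest: starting from the 15.5×26.5 cube, the 24.5×19.5 cube at (11.5, 7) partially overlaps it — only the 78.00 mm² overlap (of its 477.75 mm²) is removed, clipping the outline — 1 connected region. Overall, the cross-section is a single solid region. The nearest boundary edge runs (11.50, 7.00)→(15.50, 7.00); distance from the point to it = 2.71 mm. The point is not inside any of the regions above, so it lies outside the cross-section (2.71 mm from the nearest boundary).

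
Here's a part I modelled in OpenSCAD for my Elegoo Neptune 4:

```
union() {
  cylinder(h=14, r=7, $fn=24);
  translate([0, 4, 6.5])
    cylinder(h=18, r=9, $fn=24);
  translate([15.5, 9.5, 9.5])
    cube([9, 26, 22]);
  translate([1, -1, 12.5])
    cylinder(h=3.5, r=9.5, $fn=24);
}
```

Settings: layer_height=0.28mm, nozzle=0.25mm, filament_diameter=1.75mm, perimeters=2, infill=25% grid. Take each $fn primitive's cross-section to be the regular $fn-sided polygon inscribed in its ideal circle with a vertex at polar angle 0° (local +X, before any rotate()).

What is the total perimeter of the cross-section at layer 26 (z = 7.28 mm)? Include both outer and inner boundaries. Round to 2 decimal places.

At z = 7.28 mm: the cylinder: section is a regular 24-gon, circumradius r=7 (perimeter = 2·24·7.000·sin(180°/24) = 43.86 mm); the r=9 cylinder at (0, 4) gives a regular 24-gon of circumradius 9 (constant along its height) (perimeter = 2·24·9.000·sin(180°/24) = 56.39 mm); the cube at (15.5, 9.5) is not intersected at this z (z outside [9.5, 31.5]); the cylinder at (1, -1) is absent (z outside [12.5, 16]); Merging all regions: the regions partially overlap (shared area 130.68 mm²), so the edge portions inside another operand are dropped and the merged outline is re-measured after clipping — boundary = 59.20 mm. Overall, the cross-section is a single solid region. Total boundary length (outer) = 59.20 mm.

59.20 mm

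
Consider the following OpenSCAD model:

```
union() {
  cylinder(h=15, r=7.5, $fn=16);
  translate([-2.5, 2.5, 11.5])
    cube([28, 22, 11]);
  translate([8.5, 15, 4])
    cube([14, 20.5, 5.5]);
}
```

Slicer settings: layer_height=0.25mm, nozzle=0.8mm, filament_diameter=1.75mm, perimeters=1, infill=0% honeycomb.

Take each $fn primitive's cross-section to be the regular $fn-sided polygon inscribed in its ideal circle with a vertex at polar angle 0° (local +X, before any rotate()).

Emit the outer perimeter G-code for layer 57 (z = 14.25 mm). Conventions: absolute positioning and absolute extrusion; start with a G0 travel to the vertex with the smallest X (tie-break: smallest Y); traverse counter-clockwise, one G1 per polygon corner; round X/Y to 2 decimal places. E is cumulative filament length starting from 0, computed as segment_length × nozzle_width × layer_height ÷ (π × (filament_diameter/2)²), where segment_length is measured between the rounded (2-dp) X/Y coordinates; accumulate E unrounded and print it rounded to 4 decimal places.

G0 X-7.50 Y0.00 Z14.25
G1 X-6.93 Y-2.87 E0.2433
G1 X-5.30 Y-5.30 E0.4866
G1 X-2.87 Y-6.93 E0.7299
G1 X0.00 Y-7.50 E0.9732
G1 X2.87 Y-6.93 E1.2165
G1 X5.30 Y-5.30 E1.4598
G1 X6.93 Y-2.87 E1.7031
G1 X7.50 Y0.00 E1.9464
G1 X7.00 Y2.50 E2.1584
G1 X25.50 Y2.50 E3.6967
G1 X25.50 Y24.50 E5.5260
G1 X-2.50 Y24.50 E7.8542
G1 X-2.50 Y7.00 E9.3093
G1 X-2.87 Y6.93 E9.3407
G1 X-5.30 Y5.30 E9.5840
G1 X-6.93 Y2.87 E9.8273
G1 X-7.50 Y0.00 E10.0706

At z = 14.25 mm: the r=7.5 cylinder gives a regular 16-gon of circumradius 7.5 (constant along its height); the cube at (-2.5, 2.5) (footprint 28×22) is included at this height; the cube at (8.5, 15) does not reach this height (z outside [4, 9.5]); Combining (union): the regions partially overlap (shared area 36.80 mm²), so overlapping operands fuse into one piece — 1 connected region. The outline is a single polygon with 17 vertices. Extrusion per mm of travel: 0.8 × 0.25 / (π × 0.875²) = 0.083150. Accumulating E over each segment gives final E = 10.0706.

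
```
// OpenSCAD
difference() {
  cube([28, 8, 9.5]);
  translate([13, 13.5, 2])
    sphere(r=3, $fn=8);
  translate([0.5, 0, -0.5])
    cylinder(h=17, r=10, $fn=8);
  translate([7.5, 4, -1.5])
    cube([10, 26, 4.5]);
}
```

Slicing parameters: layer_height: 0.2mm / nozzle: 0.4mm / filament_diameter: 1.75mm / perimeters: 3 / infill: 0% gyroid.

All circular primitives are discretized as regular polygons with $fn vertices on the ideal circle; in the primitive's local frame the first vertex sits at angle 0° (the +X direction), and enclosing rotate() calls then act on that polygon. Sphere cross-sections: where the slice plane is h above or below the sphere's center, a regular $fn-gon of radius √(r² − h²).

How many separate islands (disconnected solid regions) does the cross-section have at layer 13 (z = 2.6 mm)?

At z = 2.6 mm: the cube is present — its section is the full 28×8 rectangle; the sphere at (13, 13.5): section is a regular 8-gon, circumradius = √(r²−h²) = √(3²−0.6²) = 2.939; the r=10 cylinder at (0.5, 0) gives a regular 8-gon of circumradius 10 (constant along its height); the cube at (7.5, 4) (footprint 10×26) is included at this height; Subtracting the remaining from the first: starting from the 28×8 cube, the r=3 sphere at (13, 13.5) misses the remaining region (no effect); the r=10 cylinder at (0.5, 0) partially overlaps it — only the 69.88 mm² overlap (of its 282.84 mm²) is removed, clipping the outline; the 10×26 cube at (7.5, 4) partially overlaps it — only the 37.83 mm² overlap (of its 260.00 mm²) is removed, clipping the outline — 2 connected regions. Overall, the cross-section has 2 separate islands. Island count = 2.

2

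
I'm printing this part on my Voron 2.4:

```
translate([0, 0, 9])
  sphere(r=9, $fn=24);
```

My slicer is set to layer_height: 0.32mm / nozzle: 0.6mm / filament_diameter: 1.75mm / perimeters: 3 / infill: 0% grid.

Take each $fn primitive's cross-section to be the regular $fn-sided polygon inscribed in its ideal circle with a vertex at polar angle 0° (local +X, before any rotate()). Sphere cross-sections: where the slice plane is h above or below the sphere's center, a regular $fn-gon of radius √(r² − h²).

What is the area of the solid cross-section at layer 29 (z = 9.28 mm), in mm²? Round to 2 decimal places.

251.33 mm²

At z = 9.28 mm: the r=9 sphere contributes a regular 24-gon of circumradius √(9²−0.28²) = 8.996 (area = (24/2)·8.996²·sin(360°/24) = 251.33 mm²). Overall, the cross-section is a single solid region. Net area = 251.33 mm².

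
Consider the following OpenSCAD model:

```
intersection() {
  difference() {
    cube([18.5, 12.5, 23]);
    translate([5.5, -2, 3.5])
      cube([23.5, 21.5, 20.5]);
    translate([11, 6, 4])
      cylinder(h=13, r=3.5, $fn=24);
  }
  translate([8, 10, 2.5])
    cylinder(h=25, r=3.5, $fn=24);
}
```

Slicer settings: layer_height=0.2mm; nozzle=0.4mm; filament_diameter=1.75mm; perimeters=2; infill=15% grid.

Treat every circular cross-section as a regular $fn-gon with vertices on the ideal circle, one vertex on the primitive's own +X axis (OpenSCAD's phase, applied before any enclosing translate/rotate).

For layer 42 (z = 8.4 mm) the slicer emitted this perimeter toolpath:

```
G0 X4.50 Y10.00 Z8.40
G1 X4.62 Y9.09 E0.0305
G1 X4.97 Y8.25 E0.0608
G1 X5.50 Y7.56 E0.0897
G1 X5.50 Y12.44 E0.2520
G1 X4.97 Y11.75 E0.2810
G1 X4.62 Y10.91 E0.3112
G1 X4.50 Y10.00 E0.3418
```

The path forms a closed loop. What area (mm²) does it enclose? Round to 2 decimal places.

Apply the shoelace formula to the sequence of (X, Y) vertices; enclosed area = 3.26 mm².

3.26 mm²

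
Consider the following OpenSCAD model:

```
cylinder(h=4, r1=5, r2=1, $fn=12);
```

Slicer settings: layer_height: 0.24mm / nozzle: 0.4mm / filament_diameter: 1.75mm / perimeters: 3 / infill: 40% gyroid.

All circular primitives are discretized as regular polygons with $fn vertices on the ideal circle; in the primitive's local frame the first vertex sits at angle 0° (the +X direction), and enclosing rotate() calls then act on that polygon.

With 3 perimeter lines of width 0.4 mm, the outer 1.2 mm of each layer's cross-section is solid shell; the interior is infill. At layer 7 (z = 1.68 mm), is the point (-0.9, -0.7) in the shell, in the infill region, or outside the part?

At z = 1.68 mm: the cone (r1=5→r2=1) has section circumradius 3.320 here — a regular 12-gon. Overall, the cross-section is a single solid region. The nearest boundary edge runs (-2.88, -1.66)→(-1.66, -2.88); distance from the point to it = 2.08 mm. The point is inside the cross-section and 2.08 mm from the nearest boundary — more than the 1.2 mm shell width (3 × 0.4), so it's in the infill interior.

infill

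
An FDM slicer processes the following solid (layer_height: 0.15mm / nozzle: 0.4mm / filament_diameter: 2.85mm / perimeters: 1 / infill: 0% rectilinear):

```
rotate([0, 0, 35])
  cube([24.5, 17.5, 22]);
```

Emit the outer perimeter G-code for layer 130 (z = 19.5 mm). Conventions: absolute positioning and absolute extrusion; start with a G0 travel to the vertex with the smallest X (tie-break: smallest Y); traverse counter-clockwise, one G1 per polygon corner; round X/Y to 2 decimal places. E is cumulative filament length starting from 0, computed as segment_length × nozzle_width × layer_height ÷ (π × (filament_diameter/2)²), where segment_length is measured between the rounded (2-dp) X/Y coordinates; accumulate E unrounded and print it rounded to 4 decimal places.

G0 X-10.04 Y14.34 Z19.50
G1 X0.00 Y0.00 E0.1646
G1 X20.07 Y14.05 E0.3951
G1 X10.03 Y28.39 E0.5597
G1 X-10.04 Y14.34 E0.7901

At z = 19.5 mm: the cube (footprint 24.5×17.5) is included at this height; (rotated 35° about Z; rotation is an isometry so areas/perimeters/island counts are preserved). The outline is a single polygon with 4 vertices. Extrusion per mm of travel: 0.4 × 0.15 / (π × 1.425²) = 0.009405. Accumulating E over each segment gives final E = 0.7901.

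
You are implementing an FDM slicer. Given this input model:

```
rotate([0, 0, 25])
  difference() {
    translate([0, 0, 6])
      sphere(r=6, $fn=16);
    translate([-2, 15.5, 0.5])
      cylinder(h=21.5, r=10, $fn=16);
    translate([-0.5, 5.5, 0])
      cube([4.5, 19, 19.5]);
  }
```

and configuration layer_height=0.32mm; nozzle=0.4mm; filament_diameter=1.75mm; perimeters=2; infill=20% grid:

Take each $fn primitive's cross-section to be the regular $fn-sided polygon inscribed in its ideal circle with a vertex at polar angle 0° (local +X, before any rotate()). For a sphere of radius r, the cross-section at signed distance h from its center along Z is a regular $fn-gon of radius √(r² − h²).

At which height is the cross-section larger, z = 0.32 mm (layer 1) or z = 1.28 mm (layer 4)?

layer 4 (z = 1.28 mm)

Layer 1 (z = 0.32): the r=6 sphere slices to a regular 16-gon of circumradius 1.933 (√(r²−h²) with h=5.68 from center) (area = (16/2)·1.933²·sin(360°/16) = 11.44 mm²); the cylinder at (-2, 15.5) is absent (z outside [0.5, 22]); the 4.5×19 cube at (-0.5, 5.5) contributes its full rectangle (area 85.50 mm²); Subtracting the remaining from the first: starting from the r=6 sphere (11.44 mm²), the 4.5×19 cube at (-0.5, 5.5) misses the remaining region (no effect) — area = 11.44 mm²; (whole slice rotated 25° about Z — lengths, areas and connectivity unchanged). So its area = 11.44 mm². Layer 4 (z = 1.28): the r=6 sphere contributes a regular 16-gon of circumradius √(6²−4.72²) = 3.704 (area = (16/2)·3.704²·sin(360°/16) = 42.01 mm²); the cylinder at (-2, 15.5): section is a regular 16-gon, circumradius r=10 (area = (16/2)·10.000²·sin(360°/16) = 306.15 mm²); the 4.5×19 cube at (-0.5, 5.5) contributes its full rectangle (area 85.50 mm²); Taking the first minus the rest: starting from the r=6 sphere (42.01 mm²), the r=10 cylinder at (-2, 15.5) misses the remaining region (no effect); the 4.5×19 cube at (-0.5, 5.5) misses the remaining region (no effect) — area = 42.01 mm²; (rotated 25° about Z; rotation is an isometry so areas/perimeters/island counts are preserved). So its area = 42.01 mm². Layer 4 is larger (42.01 vs 11.44 mm²).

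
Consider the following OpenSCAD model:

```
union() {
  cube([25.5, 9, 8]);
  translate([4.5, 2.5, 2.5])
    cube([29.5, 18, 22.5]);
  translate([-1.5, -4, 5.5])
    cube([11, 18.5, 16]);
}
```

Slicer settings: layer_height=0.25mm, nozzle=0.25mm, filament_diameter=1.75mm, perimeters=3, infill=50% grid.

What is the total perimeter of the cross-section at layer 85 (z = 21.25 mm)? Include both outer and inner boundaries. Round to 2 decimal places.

At z = 21.25 mm: the cube is absent (z outside [0, 8]); the 29.5×18 cube at (4.5, 2.5) contributes its full rectangle (perimeter 95.00 mm); the 11×18.5 cube at (-1.5, -4) contributes its full rectangle (perimeter 59.00 mm); Taking the union: the regions partially overlap (shared area 60.00 mm²), so the edge portions inside another operand are dropped and the merged outline is re-measured after clipping — boundary = 120.00 mm. Overall, the cross-section is a single solid region. Total boundary length (outer) = 120.00 mm.

120.00 mm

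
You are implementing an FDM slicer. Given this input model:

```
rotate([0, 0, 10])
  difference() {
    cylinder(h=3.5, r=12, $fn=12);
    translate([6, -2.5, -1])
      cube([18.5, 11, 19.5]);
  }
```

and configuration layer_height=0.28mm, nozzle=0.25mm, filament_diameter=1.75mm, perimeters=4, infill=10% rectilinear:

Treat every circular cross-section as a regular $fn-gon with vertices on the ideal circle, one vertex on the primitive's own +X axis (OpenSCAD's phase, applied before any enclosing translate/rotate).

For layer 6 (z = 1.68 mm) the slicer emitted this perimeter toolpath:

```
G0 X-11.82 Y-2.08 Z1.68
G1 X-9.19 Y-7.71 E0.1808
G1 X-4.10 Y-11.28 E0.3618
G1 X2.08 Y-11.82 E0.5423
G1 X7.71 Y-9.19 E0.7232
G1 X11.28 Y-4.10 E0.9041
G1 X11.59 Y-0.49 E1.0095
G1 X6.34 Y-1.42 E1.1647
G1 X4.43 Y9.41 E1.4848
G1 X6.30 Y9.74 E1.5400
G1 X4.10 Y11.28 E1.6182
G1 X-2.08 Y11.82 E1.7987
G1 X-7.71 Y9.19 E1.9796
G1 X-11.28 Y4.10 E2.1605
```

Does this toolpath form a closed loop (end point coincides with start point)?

Start point (G0): (-11.82, -2.08). End point (last G1): the path does not return to the start — open.

no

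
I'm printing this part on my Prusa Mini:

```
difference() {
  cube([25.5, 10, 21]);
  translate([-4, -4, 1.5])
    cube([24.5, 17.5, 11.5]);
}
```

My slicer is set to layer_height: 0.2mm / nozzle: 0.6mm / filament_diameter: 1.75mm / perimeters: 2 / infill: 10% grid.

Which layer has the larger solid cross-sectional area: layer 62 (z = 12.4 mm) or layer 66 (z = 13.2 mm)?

Layer 62 (z = 12.4): the 25.5×10 cube contributes its full rectangle (area 255.00 mm²); the cube at (-4, -4) is present — its section is the full 24.5×17.5 rectangle (area 428.75 mm²); After the difference (first − rest): starting from the 25.5×10 cube (255.00 mm²), the 24.5×17.5 cube at (-4, -4) partially overlaps it — only the 205.00 mm² overlap (of its 428.75 mm²) is removed, clipping the outline — area = 50.00 mm². So its area = 50.00 mm². Layer 66 (z = 13.2): the cube (footprint 25.5×10) is included at this height (area 255.00 mm²); the cube at (-4, -4) does not reach this height (z outside [1.5, 13]); Taking the first minus the rest: none of the subtracted shapes is present at this height, so the 25.5×10 cube is unchanged — area = 255.00 mm². So its area = 255.00 mm². Layer 66 is larger (255.00 vs 50.00 mm²).

layer 66 (z = 13.2 mm)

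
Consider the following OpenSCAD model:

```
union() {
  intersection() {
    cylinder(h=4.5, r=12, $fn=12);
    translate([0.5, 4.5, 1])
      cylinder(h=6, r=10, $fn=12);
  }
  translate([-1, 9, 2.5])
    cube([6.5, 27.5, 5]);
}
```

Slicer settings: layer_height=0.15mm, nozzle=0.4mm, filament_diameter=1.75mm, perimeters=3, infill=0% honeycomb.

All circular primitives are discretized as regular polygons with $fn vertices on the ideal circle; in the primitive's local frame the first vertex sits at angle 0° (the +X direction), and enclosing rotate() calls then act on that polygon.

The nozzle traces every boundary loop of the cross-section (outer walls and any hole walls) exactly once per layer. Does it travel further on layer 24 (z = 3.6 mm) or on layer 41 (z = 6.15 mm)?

Layer 24 (z = 3.6): the r=12 cylinder gives a regular 12-gon of circumradius 12 (constant along its height) (perimeter = 2·12·12.000·sin(180°/12) = 74.54 mm); the r=10 cylinder at (0.5, 4.5) gives a regular 12-gon of circumradius 10 (constant along its height) (perimeter = 2·12·10.000·sin(180°/12) = 62.12 mm); Taking the intersection: the r=10 cylinder at (0.5, 4.5) partially overlaps the r=12 cylinder; clipping to the common part keeps 259.84 mm² — boundary = 58.19 mm; the cube at (-1, 9) is present — its section is the full 6.5×27.5 rectangle (perimeter 68.00 mm); Merging all regions: the regions partially overlap (shared area 15.31 mm²), so the edge portions inside another operand are dropped and the merged outline is re-measured after clipping — boundary = 108.70 mm. So its perimeter = 108.70 mm. Layer 41 (z = 6.15): the cylinder is absent (z outside [0, 4.5]); the r=10 cylinder at (0.5, 4.5) gives a regular 12-gon of circumradius 10 (constant along its height) (perimeter = 2·12·10.000·sin(180°/12) = 62.12 mm); After intersecting: at least one operand is absent at this height, so nothing remains; the cube at (-1, 9) (footprint 6.5×27.5) is included at this height (perimeter 68.00 mm); Taking the union: only the 6.5×27.5 cube at (-1, 9) is present, so the union is just that shape — boundary = 68.00 mm. So its perimeter = 68.00 mm. Layer 24 is larger (108.70 vs 68.00 mm).

layer 24 (z = 3.6 mm)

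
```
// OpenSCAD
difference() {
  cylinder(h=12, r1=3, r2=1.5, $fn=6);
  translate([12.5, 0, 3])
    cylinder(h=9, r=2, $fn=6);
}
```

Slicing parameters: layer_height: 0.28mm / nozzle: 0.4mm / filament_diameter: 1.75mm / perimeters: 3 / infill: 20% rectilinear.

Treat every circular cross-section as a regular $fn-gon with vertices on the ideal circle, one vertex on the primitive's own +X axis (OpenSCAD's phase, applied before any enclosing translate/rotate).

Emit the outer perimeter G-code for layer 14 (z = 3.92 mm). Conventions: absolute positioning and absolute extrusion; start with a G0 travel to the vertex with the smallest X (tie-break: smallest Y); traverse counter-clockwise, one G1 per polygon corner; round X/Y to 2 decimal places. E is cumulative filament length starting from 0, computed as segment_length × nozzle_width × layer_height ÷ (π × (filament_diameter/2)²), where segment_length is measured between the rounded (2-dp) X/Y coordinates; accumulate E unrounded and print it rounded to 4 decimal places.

G0 X-2.51 Y0.00 Z3.92
G1 X-1.26 Y-2.17 E0.1166
G1 X1.26 Y-2.17 E0.2340
G1 X2.51 Y0.00 E0.3506
G1 X1.26 Y2.17 E0.4672
G1 X-1.25 Y2.17 E0.5840
G1 X-2.51 Y0.00 E0.7009

At z = 3.92 mm: the cone (r1=3→r2=1.5) has section circumradius 2.510 here — a regular 6-gon; the cylinder at (12.5, 0): section is a regular 6-gon, circumradius r=2; Subtracting the remaining from the first: starting from the cone, the r=2 cylinder at (12.5, 0) misses the remaining region (no effect) — 1 connected region. The outline is a single polygon with 6 vertices. Extrusion per mm of travel: 0.4 × 0.28 / (π × 0.875²) = 0.046564. Accumulating E over each segment gives final E = 0.7009.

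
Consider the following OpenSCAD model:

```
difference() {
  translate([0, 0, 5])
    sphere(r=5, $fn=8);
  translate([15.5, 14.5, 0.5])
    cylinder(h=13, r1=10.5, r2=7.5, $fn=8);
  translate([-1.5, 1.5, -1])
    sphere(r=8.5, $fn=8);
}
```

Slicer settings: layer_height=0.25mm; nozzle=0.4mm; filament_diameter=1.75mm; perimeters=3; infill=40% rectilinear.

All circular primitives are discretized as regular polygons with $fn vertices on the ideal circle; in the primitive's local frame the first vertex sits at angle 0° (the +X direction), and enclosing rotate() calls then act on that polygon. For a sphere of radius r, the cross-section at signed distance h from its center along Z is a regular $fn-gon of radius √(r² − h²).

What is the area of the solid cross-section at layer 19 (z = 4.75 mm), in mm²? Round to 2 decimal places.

At z = 4.75 mm: the r=5 sphere slices to a regular 8-gon of circumradius 4.994 (√(r²−h²) with h=0.25 from center) (area = (8/2)·4.994²·sin(360°/8) = 70.53 mm²); the cone at (15.5, 14.5): at t=0.327 of its height the radius interpolates to r₁+(r₂−r₁)t = 9.519, giving a regular 8-gon of that circumradius (area = (8/2)·9.519²·sin(360°/8) = 256.30 mm²); the r=8.5 sphere at (-1.5, 1.5) contributes a regular 8-gon of circumradius √(8.5²−5.75²) = 6.260 (area = (8/2)·6.260²·sin(360°/8) = 110.84 mm²); After the difference (first − rest): starting from the r=5 sphere (70.53 mm²), the cone at (15.5, 14.5) misses the remaining region (no effect); the r=8.5 sphere at (-1.5, 1.5) partially overlaps it — only the 64.13 mm² overlap (of its 110.84 mm²) is removed, clipping the outline — area = 6.40 mm². Overall, the cross-section is a single solid region. Net area = 6.40 mm².

6.40 mm²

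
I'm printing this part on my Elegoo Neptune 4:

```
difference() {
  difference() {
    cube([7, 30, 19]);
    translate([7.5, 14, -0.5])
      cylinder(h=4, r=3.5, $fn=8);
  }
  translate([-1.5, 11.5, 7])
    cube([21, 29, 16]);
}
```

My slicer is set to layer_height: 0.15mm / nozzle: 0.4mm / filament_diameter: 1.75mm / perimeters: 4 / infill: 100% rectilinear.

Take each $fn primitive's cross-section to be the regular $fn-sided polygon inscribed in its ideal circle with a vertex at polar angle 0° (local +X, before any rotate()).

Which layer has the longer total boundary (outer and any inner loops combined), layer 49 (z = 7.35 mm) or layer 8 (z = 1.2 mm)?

Layer 49 (z = 7.35): the cube is present — its section is the full 7×30 rectangle (perimeter 74.00 mm); the cylinder at (7.5, 14) is absent (z outside [-0.5, 3.5]); Taking the first minus the rest: none of the subtracted shapes is present at this height, so the 7×30 cube is unchanged — boundary = 74.00 mm; the cube at (-1.5, 11.5) (footprint 21×29) is included at this height (perimeter 100.00 mm); Subtracting the remaining from the first: starting from that combined region, the 21×29 cube at (-1.5, 11.5) partially overlaps it — only the 129.50 mm² overlap (of its 609.00 mm²) is removed, clipping the outline — boundary = 37.00 mm. So its perimeter = 37.00 mm. Layer 8 (z = 1.2): the cube is present — its section is the full 7×30 rectangle (perimeter 74.00 mm); the r=3.5 cylinder at (7.5, 14) gives a regular 8-gon of circumradius 3.5 (constant along its height) (perimeter = 2·8·3.500·sin(180°/8) = 21.43 mm); After the difference (first − rest): starting from the 7×30 cube, the r=3.5 cylinder at (7.5, 14) partially overlaps it — only the 13.93 mm² overlap (of its 34.65 mm²) is removed, clipping the outline — boundary = 77.05 mm; the cube at (-1.5, 11.5) is not intersected at this z (z outside [7, 23]); Subtracting the remaining from the first: none of the subtracted shapes is present at this height, so that combined region is unchanged — boundary = 77.05 mm. So its perimeter = 77.05 mm. Layer 8 is larger (77.05 vs 37.00 mm).

layer 8 (z = 1.2 mm)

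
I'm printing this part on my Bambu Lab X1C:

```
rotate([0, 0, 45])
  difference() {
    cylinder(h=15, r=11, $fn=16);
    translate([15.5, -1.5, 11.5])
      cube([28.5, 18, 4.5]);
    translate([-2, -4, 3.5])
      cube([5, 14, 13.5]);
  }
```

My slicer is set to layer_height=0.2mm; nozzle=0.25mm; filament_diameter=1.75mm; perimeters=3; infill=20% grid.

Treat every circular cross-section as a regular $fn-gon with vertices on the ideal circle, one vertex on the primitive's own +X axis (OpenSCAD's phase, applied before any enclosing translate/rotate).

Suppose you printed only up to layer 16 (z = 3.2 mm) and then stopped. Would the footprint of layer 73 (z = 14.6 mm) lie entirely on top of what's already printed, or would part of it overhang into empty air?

Compare the two slices. At z = 3.2: the cylinder: section is a regular 16-gon, circumradius r=11 (area = (16/2)·11.000²·sin(360°/16) = 370.44 mm²); the cube at (15.5, -1.5) is not intersected at this z (z outside [11.5, 16]); the cube at (-2, -4) is not intersected at this z (z outside [3.5, 17]); Subtracting the remaining from the first: none of the subtracted shapes is present at this height, so the r=11 cylinder is unchanged — area = 370.44 mm²; (rotated 45° about Z; rotation is an isometry so areas/perimeters/island counts are preserved). At z = 14.6: the r=11 cylinder gives a regular 16-gon of circumradius 11 (constant along its height) (area = (16/2)·11.000²·sin(360°/16) = 370.44 mm²); the 28.5×18 cube at (15.5, -1.5) contributes its full rectangle (area 513.00 mm²); the 5×14 cube at (-2, -4) contributes its full rectangle (area 70.00 mm²); After the difference (first − rest): starting from the r=11 cylinder (370.44 mm²), the 28.5×18 cube at (15.5, -1.5) misses the remaining region (no effect); the 5×14 cube at (-2, -4) lies wholly inside it (removes its full 70.00 mm² and its 38.00 mm outline becomes a hole wall) — area = 300.44 mm²; (whole slice rotated 45° about Z — lengths, areas and connectivity unchanged). Checking containment: the cross-section at z = 14.6 is a subset of the cross-section at z = 3.2.

entirely on top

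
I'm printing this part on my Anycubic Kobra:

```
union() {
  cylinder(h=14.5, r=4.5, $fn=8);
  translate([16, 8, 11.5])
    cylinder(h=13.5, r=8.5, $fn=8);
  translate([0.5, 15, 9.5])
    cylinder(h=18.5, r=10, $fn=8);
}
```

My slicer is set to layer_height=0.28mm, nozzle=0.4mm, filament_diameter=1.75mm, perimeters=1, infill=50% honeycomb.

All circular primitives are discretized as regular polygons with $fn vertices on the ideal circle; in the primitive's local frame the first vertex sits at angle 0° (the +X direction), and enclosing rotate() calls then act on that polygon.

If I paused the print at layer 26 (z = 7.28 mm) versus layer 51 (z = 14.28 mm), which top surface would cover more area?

Layer 26 (z = 7.28): the cylinder: section is a regular 8-gon, circumradius r=4.5 (area = (8/2)·4.500²·sin(360°/8) = 57.28 mm²); the cylinder at (16, 8) is absent (z outside [11.5, 25]); the cylinder at (0.5, 15) is absent (z outside [9.5, 28]); Taking the union: only the r=4.5 cylinder is present, so the union is just that shape — area = 57.28 mm². So its area = 57.28 mm². Layer 51 (z = 14.28): the cylinder: section is a regular 8-gon, circumradius r=4.5 (area = (8/2)·4.500²·sin(360°/8) = 57.28 mm²); the r=8.5 cylinder at (16, 8) gives a regular 8-gon of circumradius 8.5 (constant along its height) (area = (8/2)·8.500²·sin(360°/8) = 204.35 mm²); the r=10 cylinder at (0.5, 15) contributes a regular 8-gon of circumradius 10 (area = (8/2)·10.000²·sin(360°/8) = 282.84 mm²); Merging all regions: the regions partially overlap — summed areas 544.47 mm² minus the doubly-counted overlap 0.61 mm² gives 543.86 mm² — area = 543.86 mm². So its area = 543.86 mm². Layer 51 is larger (543.86 vs 57.28 mm²).

layer 51 (z = 14.28 mm)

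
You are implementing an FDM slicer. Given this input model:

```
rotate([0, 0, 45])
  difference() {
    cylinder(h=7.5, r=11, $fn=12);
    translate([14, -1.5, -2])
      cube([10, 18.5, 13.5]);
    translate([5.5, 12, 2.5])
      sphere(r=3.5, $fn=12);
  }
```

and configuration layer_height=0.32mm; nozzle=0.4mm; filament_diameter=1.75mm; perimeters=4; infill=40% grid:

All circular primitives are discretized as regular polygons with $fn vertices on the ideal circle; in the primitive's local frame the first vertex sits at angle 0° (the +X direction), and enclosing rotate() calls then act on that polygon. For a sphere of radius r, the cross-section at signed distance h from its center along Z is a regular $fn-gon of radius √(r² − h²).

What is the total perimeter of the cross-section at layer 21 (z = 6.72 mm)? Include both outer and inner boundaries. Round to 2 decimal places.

At z = 6.72 mm: the r=11 cylinder contributes a regular 12-gon of circumradius 11 (perimeter = 2·12·11.000·sin(180°/12) = 68.33 mm); the 10×18.5 cube at (14, -1.5) contributes its full rectangle (perimeter 57.00 mm); the sphere at (5.5, 12) does not reach this height (|z−center|=4.220 > r=3.5); Taking the first minus the rest: starting from the r=11 cylinder, the 10×18.5 cube at (14, -1.5) misses the remaining region (no effect) — boundary = 68.33 mm; (rotated 45° about Z; rotation is an isometry so areas/perimeters/island counts are preserved). Overall, the cross-section is a single solid region. Total boundary length (outer) = 68.33 mm.

68.33 mm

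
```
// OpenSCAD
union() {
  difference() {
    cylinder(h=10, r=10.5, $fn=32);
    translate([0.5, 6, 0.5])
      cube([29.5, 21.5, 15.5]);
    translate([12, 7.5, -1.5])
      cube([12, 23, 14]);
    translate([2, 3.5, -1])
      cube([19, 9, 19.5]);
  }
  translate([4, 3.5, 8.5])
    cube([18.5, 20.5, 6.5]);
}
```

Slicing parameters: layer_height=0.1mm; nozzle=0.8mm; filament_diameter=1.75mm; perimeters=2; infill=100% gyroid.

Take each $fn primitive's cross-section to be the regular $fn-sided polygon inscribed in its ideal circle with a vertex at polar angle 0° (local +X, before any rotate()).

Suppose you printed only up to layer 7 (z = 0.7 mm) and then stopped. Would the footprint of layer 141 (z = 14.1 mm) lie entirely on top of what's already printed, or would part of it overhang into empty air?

Compare the two slices. At z = 0.7: the cylinder: section is a regular 32-gon, circumradius r=10.5 (area = (32/2)·10.500²·sin(360°/32) = 344.14 mm²); the 29.5×21.5 cube at (0.5, 6) contributes its full rectangle (area 634.25 mm²); the cube at (12, 7.5) is present — its section is the full 12×23 rectangle (area 276.00 mm²); the cube at (2, 3.5) is present — its section is the full 19×9 rectangle (area 171.00 mm²); Subtracting the remaining from the first: starting from the r=10.5 cylinder (344.14 mm²), the 29.5×21.5 cube at (0.5, 6) partially overlaps it — only the 24.63 mm² overlap (of its 634.25 mm²) is removed, clipping the outline; the 12×23 cube at (12, 7.5) misses the remaining region (no effect); the 19×9 cube at (2, 3.5) partially overlaps it — only the 18.24 mm² overlap (of its 171.00 mm²) is removed, clipping the outline — area = 301.27 mm²; the cube at (4, 3.5) is not intersected at this z (z outside [8.5, 15]); Taking the union: only the result so far is present, so the union is just that shape — area = 301.27 mm². At z = 14.1: the cylinder does not reach this height (z outside [0, 10]); the 29.5×21.5 cube at (0.5, 6) contributes its full rectangle (area 634.25 mm²); the cube at (12, 7.5) does not reach this height (z outside [-1.5, 12.5]); the 19×9 cube at (2, 3.5) contributes its full rectangle (area 171.00 mm²); Taking the first minus the rest: the first operand is absent here, so nothing remains; the cube at (4, 3.5) (footprint 18.5×20.5) is included at this height (area 379.25 mm²); Taking the union: only the 18.5×20.5 cube at (4, 3.5) is present, so the union is just that shape — area = 379.25 mm². Checking containment: at z = 14.1 the cross-section extends beyond the z = 0.7 cross-section by about 379.25 mm².

part overhangs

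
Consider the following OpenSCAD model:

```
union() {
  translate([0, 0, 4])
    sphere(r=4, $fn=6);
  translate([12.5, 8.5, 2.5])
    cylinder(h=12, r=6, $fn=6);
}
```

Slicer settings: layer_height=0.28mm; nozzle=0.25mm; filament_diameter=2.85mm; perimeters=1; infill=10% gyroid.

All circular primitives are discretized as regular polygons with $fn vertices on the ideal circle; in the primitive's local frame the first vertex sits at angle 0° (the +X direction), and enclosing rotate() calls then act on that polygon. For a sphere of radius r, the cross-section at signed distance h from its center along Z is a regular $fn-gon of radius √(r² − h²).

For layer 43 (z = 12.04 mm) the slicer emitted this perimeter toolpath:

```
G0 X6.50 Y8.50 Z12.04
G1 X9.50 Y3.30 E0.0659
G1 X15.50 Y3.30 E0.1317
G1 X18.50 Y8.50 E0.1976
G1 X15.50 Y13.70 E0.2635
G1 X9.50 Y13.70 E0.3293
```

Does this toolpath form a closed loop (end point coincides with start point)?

no

Start point (G0): (6.50, 8.50). End point (last G1): the path does not return to the start — open.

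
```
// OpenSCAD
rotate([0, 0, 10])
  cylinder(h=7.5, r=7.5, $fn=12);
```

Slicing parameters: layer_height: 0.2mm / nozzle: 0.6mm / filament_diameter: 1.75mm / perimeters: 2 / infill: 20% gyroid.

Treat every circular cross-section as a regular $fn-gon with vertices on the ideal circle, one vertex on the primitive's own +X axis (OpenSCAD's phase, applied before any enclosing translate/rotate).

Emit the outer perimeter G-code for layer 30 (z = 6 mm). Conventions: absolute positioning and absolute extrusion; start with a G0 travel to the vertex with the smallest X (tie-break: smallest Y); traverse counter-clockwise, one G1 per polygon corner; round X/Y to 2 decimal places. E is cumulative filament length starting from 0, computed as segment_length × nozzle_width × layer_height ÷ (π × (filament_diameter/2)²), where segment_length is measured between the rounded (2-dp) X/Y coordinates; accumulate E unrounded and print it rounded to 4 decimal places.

At z = 6 mm: the r=7.5 cylinder gives a regular 12-gon of circumradius 7.5 (constant along its height); (whole slice rotated 10° about Z — lengths, areas and connectivity unchanged). The outline is a single polygon with 12 vertices. Extrusion per mm of travel: 0.6 × 0.2 / (π × 0.875²) = 0.049890. Accumulating E over each segment gives final E = 2.3253.

G0 X-7.39 Y-1.30 Z6.00
G1 X-5.75 Y-4.82 E0.1937
G1 X-2.57 Y-7.05 E0.3875
G1 X1.30 Y-7.39 E0.5813
G1 X4.82 Y-5.75 E0.7751
G1 X7.05 Y-2.57 E0.9688
G1 X7.39 Y1.30 E1.1627
G1 X5.75 Y4.82 E1.3564
G1 X2.57 Y7.05 E1.5502
G1 X-1.30 Y7.39 E1.7440
G1 X-4.82 Y5.75 E1.9377
G1 X-7.05 Y2.57 E2.1315
G1 X-7.39 Y-1.30 E2.3253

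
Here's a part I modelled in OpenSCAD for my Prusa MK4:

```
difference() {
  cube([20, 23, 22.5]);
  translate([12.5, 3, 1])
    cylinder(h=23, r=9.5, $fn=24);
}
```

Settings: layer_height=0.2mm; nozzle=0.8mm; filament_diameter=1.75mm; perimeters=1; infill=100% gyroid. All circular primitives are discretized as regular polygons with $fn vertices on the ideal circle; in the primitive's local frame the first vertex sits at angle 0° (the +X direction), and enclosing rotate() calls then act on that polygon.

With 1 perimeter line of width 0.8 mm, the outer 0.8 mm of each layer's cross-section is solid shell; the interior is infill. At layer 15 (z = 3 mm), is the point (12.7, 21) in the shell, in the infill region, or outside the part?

At z = 3 mm: the 20×23 cube contributes its full rectangle; the r=9.5 cylinder at (12.5, 3) contributes a regular 24-gon of circumradius 9.5; After the difference (first − rest): starting from the 20×23 cube, the r=9.5 cylinder at (12.5, 3) partially overlaps it — only the 182.90 mm² overlap (of its 280.30 mm²) is removed, clipping the outline — 1 connected region. Overall, the cross-section is a single solid region. The nearest boundary edge runs (0.00, 23.00)→(20.00, 23.00); distance from the point to it = 2.00 mm. The point is inside the cross-section and 2.00 mm from the nearest boundary — more than the 0.8 mm shell width (1 × 0.8), so it's in the infill interior.

infill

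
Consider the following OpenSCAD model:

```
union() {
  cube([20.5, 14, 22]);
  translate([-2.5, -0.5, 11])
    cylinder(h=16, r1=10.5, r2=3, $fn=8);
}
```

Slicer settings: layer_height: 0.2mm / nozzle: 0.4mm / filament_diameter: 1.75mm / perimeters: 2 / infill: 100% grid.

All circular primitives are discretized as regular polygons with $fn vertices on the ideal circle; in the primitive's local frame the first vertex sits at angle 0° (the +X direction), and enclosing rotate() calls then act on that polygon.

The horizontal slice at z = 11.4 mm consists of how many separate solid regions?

At z = 11.4 mm: the 20.5×14 cube contributes its full rectangle; the cone at (-2.5, -0.5): at t=0.025 of its height the radius interpolates to r₁+(r₂−r₁)t = 10.312, giving a regular 8-gon of that circumradius; Merging all regions: the regions partially overlap (shared area 46.86 mm²), so overlapping operands fuse into one piece — 1 connected region. The result has 1 disconnected region.

1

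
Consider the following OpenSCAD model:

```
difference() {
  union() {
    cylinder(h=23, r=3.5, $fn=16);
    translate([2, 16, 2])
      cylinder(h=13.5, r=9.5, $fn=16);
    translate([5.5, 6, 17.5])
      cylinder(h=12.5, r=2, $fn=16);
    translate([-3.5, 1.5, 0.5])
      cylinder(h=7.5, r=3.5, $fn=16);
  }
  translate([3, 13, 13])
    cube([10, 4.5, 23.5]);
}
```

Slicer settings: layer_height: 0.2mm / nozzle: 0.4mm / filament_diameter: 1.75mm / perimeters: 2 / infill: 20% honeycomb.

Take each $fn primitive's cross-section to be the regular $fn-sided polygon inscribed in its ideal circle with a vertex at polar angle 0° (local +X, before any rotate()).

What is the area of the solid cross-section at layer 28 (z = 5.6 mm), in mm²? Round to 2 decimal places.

338.71 mm²

At z = 5.6 mm: the r=3.5 cylinder gives a regular 16-gon of circumradius 3.5 (constant along its height) (area = (16/2)·3.500²·sin(360°/16) = 37.50 mm²); the r=9.5 cylinder at (2, 16) gives a regular 16-gon of circumradius 9.5 (constant along its height) (area = (16/2)·9.500²·sin(360°/16) = 276.30 mm²); the cylinder at (5.5, 6) is not intersected at this z (z outside [17.5, 30]); the cylinder at (-3.5, 1.5): section is a regular 16-gon, circumradius r=3.5 (area = (16/2)·3.500²·sin(360°/16) = 37.50 mm²); Merging all regions: the regions partially overlap — summed areas 351.30 mm² minus the doubly-counted overlap 12.59 mm² gives 338.71 mm² — area = 338.71 mm²; the cube at (3, 13) is absent (z outside [13, 36.5]); Subtracting the remaining from the first: none of the subtracted shapes is present at this height, so the result so far is unchanged — area = 338.71 mm². Overall, the cross-section has 2 separate islands. Net area = 338.71 mm².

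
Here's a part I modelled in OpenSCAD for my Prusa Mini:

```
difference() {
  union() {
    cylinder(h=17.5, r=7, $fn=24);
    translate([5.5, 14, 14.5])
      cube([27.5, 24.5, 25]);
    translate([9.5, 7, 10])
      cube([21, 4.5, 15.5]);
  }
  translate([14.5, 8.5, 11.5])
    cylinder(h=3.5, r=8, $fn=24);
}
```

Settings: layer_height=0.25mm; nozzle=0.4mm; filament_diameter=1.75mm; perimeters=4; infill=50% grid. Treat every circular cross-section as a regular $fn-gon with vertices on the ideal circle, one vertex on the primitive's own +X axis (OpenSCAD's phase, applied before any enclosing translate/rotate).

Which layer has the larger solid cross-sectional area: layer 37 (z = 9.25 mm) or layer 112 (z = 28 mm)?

layer 112 (z = 28 mm)

Layer 37 (z = 9.25): the cylinder: section is a regular 24-gon, circumradius r=7 (area = (24/2)·7.000²·sin(360°/24) = 152.19 mm²); the cube at (5.5, 14) is not intersected at this z (z outside [14.5, 39.5]); the cube at (9.5, 7) is absent (z outside [10, 25.5]); Taking the union: only the r=7 cylinder is present, so the union is just that shape — area = 152.19 mm²; the cylinder at (14.5, 8.5) is not intersected at this z (z outside [11.5, 15]); After the difference (first − rest): none of the subtracted shapes is present at this height, so the result so far is unchanged — area = 152.19 mm². So its area = 152.19 mm². Layer 112 (z = 28): the cylinder does not reach this height (z outside [0, 17.5]); the 27.5×24.5 cube at (5.5, 14) contributes its full rectangle (area 673.75 mm²); the cube at (9.5, 7) is not intersected at this z (z outside [10, 25.5]); Taking the union: only the 27.5×24.5 cube at (5.5, 14) is present, so the union is just that shape — area = 673.75 mm²; the cylinder at (14.5, 8.5) is not intersected at this z (z outside [11.5, 15]); Taking the first minus the rest: none of the subtracted shapes is present at this height, so the result so far is unchanged — area = 673.75 mm². So its area = 673.75 mm². Layer 112 is larger (673.75 vs 152.19 mm²).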